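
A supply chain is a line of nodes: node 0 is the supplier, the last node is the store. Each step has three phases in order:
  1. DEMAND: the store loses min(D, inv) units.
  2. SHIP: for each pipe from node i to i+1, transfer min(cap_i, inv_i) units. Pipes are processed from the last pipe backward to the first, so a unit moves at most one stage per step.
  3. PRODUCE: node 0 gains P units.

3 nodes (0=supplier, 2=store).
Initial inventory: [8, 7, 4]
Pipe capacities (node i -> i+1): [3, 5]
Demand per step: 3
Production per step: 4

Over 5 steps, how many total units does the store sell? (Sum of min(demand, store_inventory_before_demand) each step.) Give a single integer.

Step 1: sold=3 (running total=3) -> [9 5 6]
Step 2: sold=3 (running total=6) -> [10 3 8]
Step 3: sold=3 (running total=9) -> [11 3 8]
Step 4: sold=3 (running total=12) -> [12 3 8]
Step 5: sold=3 (running total=15) -> [13 3 8]

Answer: 15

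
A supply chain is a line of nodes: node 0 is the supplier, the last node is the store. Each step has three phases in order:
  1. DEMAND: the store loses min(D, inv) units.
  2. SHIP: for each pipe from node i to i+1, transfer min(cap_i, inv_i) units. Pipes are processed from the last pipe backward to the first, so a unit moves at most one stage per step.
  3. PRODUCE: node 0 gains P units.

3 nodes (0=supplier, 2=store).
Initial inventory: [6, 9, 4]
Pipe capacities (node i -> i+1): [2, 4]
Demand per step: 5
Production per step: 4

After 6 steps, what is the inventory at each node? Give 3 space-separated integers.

Step 1: demand=5,sold=4 ship[1->2]=4 ship[0->1]=2 prod=4 -> inv=[8 7 4]
Step 2: demand=5,sold=4 ship[1->2]=4 ship[0->1]=2 prod=4 -> inv=[10 5 4]
Step 3: demand=5,sold=4 ship[1->2]=4 ship[0->1]=2 prod=4 -> inv=[12 3 4]
Step 4: demand=5,sold=4 ship[1->2]=3 ship[0->1]=2 prod=4 -> inv=[14 2 3]
Step 5: demand=5,sold=3 ship[1->2]=2 ship[0->1]=2 prod=4 -> inv=[16 2 2]
Step 6: demand=5,sold=2 ship[1->2]=2 ship[0->1]=2 prod=4 -> inv=[18 2 2]

18 2 2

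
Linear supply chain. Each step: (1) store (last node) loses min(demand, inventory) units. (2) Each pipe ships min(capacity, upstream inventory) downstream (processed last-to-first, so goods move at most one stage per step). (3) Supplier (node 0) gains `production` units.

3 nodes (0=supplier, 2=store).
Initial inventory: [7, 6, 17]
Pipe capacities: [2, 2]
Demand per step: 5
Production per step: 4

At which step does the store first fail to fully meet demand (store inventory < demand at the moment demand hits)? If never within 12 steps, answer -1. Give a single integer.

Step 1: demand=5,sold=5 ship[1->2]=2 ship[0->1]=2 prod=4 -> [9 6 14]
Step 2: demand=5,sold=5 ship[1->2]=2 ship[0->1]=2 prod=4 -> [11 6 11]
Step 3: demand=5,sold=5 ship[1->2]=2 ship[0->1]=2 prod=4 -> [13 6 8]
Step 4: demand=5,sold=5 ship[1->2]=2 ship[0->1]=2 prod=4 -> [15 6 5]
Step 5: demand=5,sold=5 ship[1->2]=2 ship[0->1]=2 prod=4 -> [17 6 2]
Step 6: demand=5,sold=2 ship[1->2]=2 ship[0->1]=2 prod=4 -> [19 6 2]
Step 7: demand=5,sold=2 ship[1->2]=2 ship[0->1]=2 prod=4 -> [21 6 2]
Step 8: demand=5,sold=2 ship[1->2]=2 ship[0->1]=2 prod=4 -> [23 6 2]
Step 9: demand=5,sold=2 ship[1->2]=2 ship[0->1]=2 prod=4 -> [25 6 2]
Step 10: demand=5,sold=2 ship[1->2]=2 ship[0->1]=2 prod=4 -> [27 6 2]
Step 11: demand=5,sold=2 ship[1->2]=2 ship[0->1]=2 prod=4 -> [29 6 2]
Step 12: demand=5,sold=2 ship[1->2]=2 ship[0->1]=2 prod=4 -> [31 6 2]
First stockout at step 6

6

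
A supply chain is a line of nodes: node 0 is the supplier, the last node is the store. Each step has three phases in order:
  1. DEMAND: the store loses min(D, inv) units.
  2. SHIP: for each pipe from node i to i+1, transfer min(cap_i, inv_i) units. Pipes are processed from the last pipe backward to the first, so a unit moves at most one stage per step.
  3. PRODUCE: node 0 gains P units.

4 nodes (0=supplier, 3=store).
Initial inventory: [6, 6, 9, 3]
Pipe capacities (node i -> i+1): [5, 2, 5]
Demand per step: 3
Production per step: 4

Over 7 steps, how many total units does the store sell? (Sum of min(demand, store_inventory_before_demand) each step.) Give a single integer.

Answer: 21

Derivation:
Step 1: sold=3 (running total=3) -> [5 9 6 5]
Step 2: sold=3 (running total=6) -> [4 12 3 7]
Step 3: sold=3 (running total=9) -> [4 14 2 7]
Step 4: sold=3 (running total=12) -> [4 16 2 6]
Step 5: sold=3 (running total=15) -> [4 18 2 5]
Step 6: sold=3 (running total=18) -> [4 20 2 4]
Step 7: sold=3 (running total=21) -> [4 22 2 3]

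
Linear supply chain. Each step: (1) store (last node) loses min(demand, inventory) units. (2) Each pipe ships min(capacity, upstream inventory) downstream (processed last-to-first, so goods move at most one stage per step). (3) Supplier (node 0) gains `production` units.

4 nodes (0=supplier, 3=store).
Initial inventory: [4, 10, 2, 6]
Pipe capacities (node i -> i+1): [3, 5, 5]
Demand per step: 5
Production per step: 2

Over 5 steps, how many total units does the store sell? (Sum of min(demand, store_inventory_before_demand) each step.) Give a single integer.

Answer: 23

Derivation:
Step 1: sold=5 (running total=5) -> [3 8 5 3]
Step 2: sold=3 (running total=8) -> [2 6 5 5]
Step 3: sold=5 (running total=13) -> [2 3 5 5]
Step 4: sold=5 (running total=18) -> [2 2 3 5]
Step 5: sold=5 (running total=23) -> [2 2 2 3]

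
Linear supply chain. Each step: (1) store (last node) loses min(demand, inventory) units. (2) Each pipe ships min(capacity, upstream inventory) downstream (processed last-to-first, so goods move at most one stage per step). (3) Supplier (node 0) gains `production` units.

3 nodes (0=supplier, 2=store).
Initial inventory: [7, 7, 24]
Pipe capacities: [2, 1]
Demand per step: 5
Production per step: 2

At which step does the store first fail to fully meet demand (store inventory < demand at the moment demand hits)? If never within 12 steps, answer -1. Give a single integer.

Step 1: demand=5,sold=5 ship[1->2]=1 ship[0->1]=2 prod=2 -> [7 8 20]
Step 2: demand=5,sold=5 ship[1->2]=1 ship[0->1]=2 prod=2 -> [7 9 16]
Step 3: demand=5,sold=5 ship[1->2]=1 ship[0->1]=2 prod=2 -> [7 10 12]
Step 4: demand=5,sold=5 ship[1->2]=1 ship[0->1]=2 prod=2 -> [7 11 8]
Step 5: demand=5,sold=5 ship[1->2]=1 ship[0->1]=2 prod=2 -> [7 12 4]
Step 6: demand=5,sold=4 ship[1->2]=1 ship[0->1]=2 prod=2 -> [7 13 1]
Step 7: demand=5,sold=1 ship[1->2]=1 ship[0->1]=2 prod=2 -> [7 14 1]
Step 8: demand=5,sold=1 ship[1->2]=1 ship[0->1]=2 prod=2 -> [7 15 1]
Step 9: demand=5,sold=1 ship[1->2]=1 ship[0->1]=2 prod=2 -> [7 16 1]
Step 10: demand=5,sold=1 ship[1->2]=1 ship[0->1]=2 prod=2 -> [7 17 1]
Step 11: demand=5,sold=1 ship[1->2]=1 ship[0->1]=2 prod=2 -> [7 18 1]
Step 12: demand=5,sold=1 ship[1->2]=1 ship[0->1]=2 prod=2 -> [7 19 1]
First stockout at step 6

6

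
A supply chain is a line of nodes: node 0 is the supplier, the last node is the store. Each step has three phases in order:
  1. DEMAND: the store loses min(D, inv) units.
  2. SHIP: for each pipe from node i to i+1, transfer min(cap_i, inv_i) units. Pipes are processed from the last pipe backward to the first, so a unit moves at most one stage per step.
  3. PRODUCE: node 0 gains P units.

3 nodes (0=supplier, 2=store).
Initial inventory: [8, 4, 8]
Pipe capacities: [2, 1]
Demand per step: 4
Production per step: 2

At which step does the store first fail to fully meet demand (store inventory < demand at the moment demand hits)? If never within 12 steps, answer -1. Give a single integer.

Step 1: demand=4,sold=4 ship[1->2]=1 ship[0->1]=2 prod=2 -> [8 5 5]
Step 2: demand=4,sold=4 ship[1->2]=1 ship[0->1]=2 prod=2 -> [8 6 2]
Step 3: demand=4,sold=2 ship[1->2]=1 ship[0->1]=2 prod=2 -> [8 7 1]
Step 4: demand=4,sold=1 ship[1->2]=1 ship[0->1]=2 prod=2 -> [8 8 1]
Step 5: demand=4,sold=1 ship[1->2]=1 ship[0->1]=2 prod=2 -> [8 9 1]
Step 6: demand=4,sold=1 ship[1->2]=1 ship[0->1]=2 prod=2 -> [8 10 1]
Step 7: demand=4,sold=1 ship[1->2]=1 ship[0->1]=2 prod=2 -> [8 11 1]
Step 8: demand=4,sold=1 ship[1->2]=1 ship[0->1]=2 prod=2 -> [8 12 1]
Step 9: demand=4,sold=1 ship[1->2]=1 ship[0->1]=2 prod=2 -> [8 13 1]
Step 10: demand=4,sold=1 ship[1->2]=1 ship[0->1]=2 prod=2 -> [8 14 1]
Step 11: demand=4,sold=1 ship[1->2]=1 ship[0->1]=2 prod=2 -> [8 15 1]
Step 12: demand=4,sold=1 ship[1->2]=1 ship[0->1]=2 prod=2 -> [8 16 1]
First stockout at step 3

3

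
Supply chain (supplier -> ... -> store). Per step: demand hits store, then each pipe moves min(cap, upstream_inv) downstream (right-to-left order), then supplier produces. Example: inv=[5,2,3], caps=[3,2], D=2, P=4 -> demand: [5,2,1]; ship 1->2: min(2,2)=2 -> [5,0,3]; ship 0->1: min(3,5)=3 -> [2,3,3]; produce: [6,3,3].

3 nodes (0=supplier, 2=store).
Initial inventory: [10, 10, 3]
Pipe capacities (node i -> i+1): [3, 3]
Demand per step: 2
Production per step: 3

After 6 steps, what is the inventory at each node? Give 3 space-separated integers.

Step 1: demand=2,sold=2 ship[1->2]=3 ship[0->1]=3 prod=3 -> inv=[10 10 4]
Step 2: demand=2,sold=2 ship[1->2]=3 ship[0->1]=3 prod=3 -> inv=[10 10 5]
Step 3: demand=2,sold=2 ship[1->2]=3 ship[0->1]=3 prod=3 -> inv=[10 10 6]
Step 4: demand=2,sold=2 ship[1->2]=3 ship[0->1]=3 prod=3 -> inv=[10 10 7]
Step 5: demand=2,sold=2 ship[1->2]=3 ship[0->1]=3 prod=3 -> inv=[10 10 8]
Step 6: demand=2,sold=2 ship[1->2]=3 ship[0->1]=3 prod=3 -> inv=[10 10 9]

10 10 9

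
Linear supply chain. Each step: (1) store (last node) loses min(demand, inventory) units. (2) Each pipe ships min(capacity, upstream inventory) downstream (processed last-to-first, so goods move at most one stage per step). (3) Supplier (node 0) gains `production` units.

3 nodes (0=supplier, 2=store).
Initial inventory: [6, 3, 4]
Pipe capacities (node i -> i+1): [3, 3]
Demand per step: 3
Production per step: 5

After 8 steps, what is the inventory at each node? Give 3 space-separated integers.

Step 1: demand=3,sold=3 ship[1->2]=3 ship[0->1]=3 prod=5 -> inv=[8 3 4]
Step 2: demand=3,sold=3 ship[1->2]=3 ship[0->1]=3 prod=5 -> inv=[10 3 4]
Step 3: demand=3,sold=3 ship[1->2]=3 ship[0->1]=3 prod=5 -> inv=[12 3 4]
Step 4: demand=3,sold=3 ship[1->2]=3 ship[0->1]=3 prod=5 -> inv=[14 3 4]
Step 5: demand=3,sold=3 ship[1->2]=3 ship[0->1]=3 prod=5 -> inv=[16 3 4]
Step 6: demand=3,sold=3 ship[1->2]=3 ship[0->1]=3 prod=5 -> inv=[18 3 4]
Step 7: demand=3,sold=3 ship[1->2]=3 ship[0->1]=3 prod=5 -> inv=[20 3 4]
Step 8: demand=3,sold=3 ship[1->2]=3 ship[0->1]=3 prod=5 -> inv=[22 3 4]

22 3 4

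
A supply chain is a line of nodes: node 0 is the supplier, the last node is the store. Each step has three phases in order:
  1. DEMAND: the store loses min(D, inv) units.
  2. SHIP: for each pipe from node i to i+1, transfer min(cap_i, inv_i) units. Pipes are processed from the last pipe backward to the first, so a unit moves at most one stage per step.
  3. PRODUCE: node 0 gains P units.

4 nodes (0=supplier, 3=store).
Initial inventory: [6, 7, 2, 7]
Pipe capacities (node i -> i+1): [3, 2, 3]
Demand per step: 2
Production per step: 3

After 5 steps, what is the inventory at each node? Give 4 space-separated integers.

Step 1: demand=2,sold=2 ship[2->3]=2 ship[1->2]=2 ship[0->1]=3 prod=3 -> inv=[6 8 2 7]
Step 2: demand=2,sold=2 ship[2->3]=2 ship[1->2]=2 ship[0->1]=3 prod=3 -> inv=[6 9 2 7]
Step 3: demand=2,sold=2 ship[2->3]=2 ship[1->2]=2 ship[0->1]=3 prod=3 -> inv=[6 10 2 7]
Step 4: demand=2,sold=2 ship[2->3]=2 ship[1->2]=2 ship[0->1]=3 prod=3 -> inv=[6 11 2 7]
Step 5: demand=2,sold=2 ship[2->3]=2 ship[1->2]=2 ship[0->1]=3 prod=3 -> inv=[6 12 2 7]

6 12 2 7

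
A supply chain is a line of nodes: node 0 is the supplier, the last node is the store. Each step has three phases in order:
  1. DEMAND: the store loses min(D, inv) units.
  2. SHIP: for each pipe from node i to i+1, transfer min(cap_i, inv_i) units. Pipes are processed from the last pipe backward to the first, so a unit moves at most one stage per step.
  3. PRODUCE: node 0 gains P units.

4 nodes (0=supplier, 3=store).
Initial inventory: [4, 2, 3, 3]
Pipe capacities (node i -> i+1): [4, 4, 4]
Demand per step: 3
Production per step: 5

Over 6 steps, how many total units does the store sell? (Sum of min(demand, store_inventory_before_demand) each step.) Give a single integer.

Answer: 17

Derivation:
Step 1: sold=3 (running total=3) -> [5 4 2 3]
Step 2: sold=3 (running total=6) -> [6 4 4 2]
Step 3: sold=2 (running total=8) -> [7 4 4 4]
Step 4: sold=3 (running total=11) -> [8 4 4 5]
Step 5: sold=3 (running total=14) -> [9 4 4 6]
Step 6: sold=3 (running total=17) -> [10 4 4 7]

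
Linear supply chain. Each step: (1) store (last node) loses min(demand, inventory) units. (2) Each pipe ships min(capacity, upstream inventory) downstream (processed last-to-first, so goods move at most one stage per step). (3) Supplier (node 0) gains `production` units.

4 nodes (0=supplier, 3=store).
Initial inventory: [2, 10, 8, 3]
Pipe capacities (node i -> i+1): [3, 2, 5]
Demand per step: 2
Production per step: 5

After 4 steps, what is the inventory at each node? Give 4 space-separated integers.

Step 1: demand=2,sold=2 ship[2->3]=5 ship[1->2]=2 ship[0->1]=2 prod=5 -> inv=[5 10 5 6]
Step 2: demand=2,sold=2 ship[2->3]=5 ship[1->2]=2 ship[0->1]=3 prod=5 -> inv=[7 11 2 9]
Step 3: demand=2,sold=2 ship[2->3]=2 ship[1->2]=2 ship[0->1]=3 prod=5 -> inv=[9 12 2 9]
Step 4: demand=2,sold=2 ship[2->3]=2 ship[1->2]=2 ship[0->1]=3 prod=5 -> inv=[11 13 2 9]

11 13 2 9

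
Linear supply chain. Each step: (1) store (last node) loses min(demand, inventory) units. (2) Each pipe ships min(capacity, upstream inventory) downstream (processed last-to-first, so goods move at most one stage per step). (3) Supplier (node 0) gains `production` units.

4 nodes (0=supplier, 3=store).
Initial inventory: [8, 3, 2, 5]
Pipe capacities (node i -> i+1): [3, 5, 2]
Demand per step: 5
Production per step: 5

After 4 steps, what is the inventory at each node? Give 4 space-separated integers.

Step 1: demand=5,sold=5 ship[2->3]=2 ship[1->2]=3 ship[0->1]=3 prod=5 -> inv=[10 3 3 2]
Step 2: demand=5,sold=2 ship[2->3]=2 ship[1->2]=3 ship[0->1]=3 prod=5 -> inv=[12 3 4 2]
Step 3: demand=5,sold=2 ship[2->3]=2 ship[1->2]=3 ship[0->1]=3 prod=5 -> inv=[14 3 5 2]
Step 4: demand=5,sold=2 ship[2->3]=2 ship[1->2]=3 ship[0->1]=3 prod=5 -> inv=[16 3 6 2]

16 3 6 2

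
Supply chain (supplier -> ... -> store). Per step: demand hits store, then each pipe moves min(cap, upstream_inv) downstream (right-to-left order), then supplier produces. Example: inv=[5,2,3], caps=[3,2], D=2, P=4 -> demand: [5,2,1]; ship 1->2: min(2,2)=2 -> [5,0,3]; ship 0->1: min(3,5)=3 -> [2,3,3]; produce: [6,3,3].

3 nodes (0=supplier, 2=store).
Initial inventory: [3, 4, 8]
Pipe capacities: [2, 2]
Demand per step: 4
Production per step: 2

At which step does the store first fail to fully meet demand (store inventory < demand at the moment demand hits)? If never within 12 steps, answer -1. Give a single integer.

Step 1: demand=4,sold=4 ship[1->2]=2 ship[0->1]=2 prod=2 -> [3 4 6]
Step 2: demand=4,sold=4 ship[1->2]=2 ship[0->1]=2 prod=2 -> [3 4 4]
Step 3: demand=4,sold=4 ship[1->2]=2 ship[0->1]=2 prod=2 -> [3 4 2]
Step 4: demand=4,sold=2 ship[1->2]=2 ship[0->1]=2 prod=2 -> [3 4 2]
Step 5: demand=4,sold=2 ship[1->2]=2 ship[0->1]=2 prod=2 -> [3 4 2]
Step 6: demand=4,sold=2 ship[1->2]=2 ship[0->1]=2 prod=2 -> [3 4 2]
Step 7: demand=4,sold=2 ship[1->2]=2 ship[0->1]=2 prod=2 -> [3 4 2]
Step 8: demand=4,sold=2 ship[1->2]=2 ship[0->1]=2 prod=2 -> [3 4 2]
Step 9: demand=4,sold=2 ship[1->2]=2 ship[0->1]=2 prod=2 -> [3 4 2]
Step 10: demand=4,sold=2 ship[1->2]=2 ship[0->1]=2 prod=2 -> [3 4 2]
Step 11: demand=4,sold=2 ship[1->2]=2 ship[0->1]=2 prod=2 -> [3 4 2]
Step 12: demand=4,sold=2 ship[1->2]=2 ship[0->1]=2 prod=2 -> [3 4 2]
First stockout at step 4

4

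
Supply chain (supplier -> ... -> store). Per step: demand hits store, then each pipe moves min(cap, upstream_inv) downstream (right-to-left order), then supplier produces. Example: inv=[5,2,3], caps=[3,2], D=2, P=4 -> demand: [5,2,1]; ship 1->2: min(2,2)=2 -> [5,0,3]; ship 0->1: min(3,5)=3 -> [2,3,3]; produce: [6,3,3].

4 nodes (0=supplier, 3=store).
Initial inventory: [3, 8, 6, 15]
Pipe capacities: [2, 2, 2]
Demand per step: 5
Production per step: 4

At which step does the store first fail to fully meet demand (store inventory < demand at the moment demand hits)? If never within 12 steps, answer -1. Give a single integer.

Step 1: demand=5,sold=5 ship[2->3]=2 ship[1->2]=2 ship[0->1]=2 prod=4 -> [5 8 6 12]
Step 2: demand=5,sold=5 ship[2->3]=2 ship[1->2]=2 ship[0->1]=2 prod=4 -> [7 8 6 9]
Step 3: demand=5,sold=5 ship[2->3]=2 ship[1->2]=2 ship[0->1]=2 prod=4 -> [9 8 6 6]
Step 4: demand=5,sold=5 ship[2->3]=2 ship[1->2]=2 ship[0->1]=2 prod=4 -> [11 8 6 3]
Step 5: demand=5,sold=3 ship[2->3]=2 ship[1->2]=2 ship[0->1]=2 prod=4 -> [13 8 6 2]
Step 6: demand=5,sold=2 ship[2->3]=2 ship[1->2]=2 ship[0->1]=2 prod=4 -> [15 8 6 2]
Step 7: demand=5,sold=2 ship[2->3]=2 ship[1->2]=2 ship[0->1]=2 prod=4 -> [17 8 6 2]
Step 8: demand=5,sold=2 ship[2->3]=2 ship[1->2]=2 ship[0->1]=2 prod=4 -> [19 8 6 2]
Step 9: demand=5,sold=2 ship[2->3]=2 ship[1->2]=2 ship[0->1]=2 prod=4 -> [21 8 6 2]
Step 10: demand=5,sold=2 ship[2->3]=2 ship[1->2]=2 ship[0->1]=2 prod=4 -> [23 8 6 2]
Step 11: demand=5,sold=2 ship[2->3]=2 ship[1->2]=2 ship[0->1]=2 prod=4 -> [25 8 6 2]
Step 12: demand=5,sold=2 ship[2->3]=2 ship[1->2]=2 ship[0->1]=2 prod=4 -> [27 8 6 2]
First stockout at step 5

5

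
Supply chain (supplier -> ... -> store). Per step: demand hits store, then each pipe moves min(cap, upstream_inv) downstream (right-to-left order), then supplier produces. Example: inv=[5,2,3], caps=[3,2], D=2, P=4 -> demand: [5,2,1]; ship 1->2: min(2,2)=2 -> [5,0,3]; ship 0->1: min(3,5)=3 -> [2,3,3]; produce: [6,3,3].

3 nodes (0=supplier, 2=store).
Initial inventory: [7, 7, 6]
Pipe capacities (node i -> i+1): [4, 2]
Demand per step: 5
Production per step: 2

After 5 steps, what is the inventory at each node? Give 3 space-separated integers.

Step 1: demand=5,sold=5 ship[1->2]=2 ship[0->1]=4 prod=2 -> inv=[5 9 3]
Step 2: demand=5,sold=3 ship[1->2]=2 ship[0->1]=4 prod=2 -> inv=[3 11 2]
Step 3: demand=5,sold=2 ship[1->2]=2 ship[0->1]=3 prod=2 -> inv=[2 12 2]
Step 4: demand=5,sold=2 ship[1->2]=2 ship[0->1]=2 prod=2 -> inv=[2 12 2]
Step 5: demand=5,sold=2 ship[1->2]=2 ship[0->1]=2 prod=2 -> inv=[2 12 2]

2 12 2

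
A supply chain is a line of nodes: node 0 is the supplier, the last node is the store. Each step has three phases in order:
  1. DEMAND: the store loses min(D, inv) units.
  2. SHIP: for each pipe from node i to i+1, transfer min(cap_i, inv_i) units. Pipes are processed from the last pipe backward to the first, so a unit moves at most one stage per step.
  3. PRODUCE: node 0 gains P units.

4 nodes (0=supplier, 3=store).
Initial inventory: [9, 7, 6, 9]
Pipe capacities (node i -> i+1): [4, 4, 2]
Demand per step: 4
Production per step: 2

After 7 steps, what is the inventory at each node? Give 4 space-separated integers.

Step 1: demand=4,sold=4 ship[2->3]=2 ship[1->2]=4 ship[0->1]=4 prod=2 -> inv=[7 7 8 7]
Step 2: demand=4,sold=4 ship[2->3]=2 ship[1->2]=4 ship[0->1]=4 prod=2 -> inv=[5 7 10 5]
Step 3: demand=4,sold=4 ship[2->3]=2 ship[1->2]=4 ship[0->1]=4 prod=2 -> inv=[3 7 12 3]
Step 4: demand=4,sold=3 ship[2->3]=2 ship[1->2]=4 ship[0->1]=3 prod=2 -> inv=[2 6 14 2]
Step 5: demand=4,sold=2 ship[2->3]=2 ship[1->2]=4 ship[0->1]=2 prod=2 -> inv=[2 4 16 2]
Step 6: demand=4,sold=2 ship[2->3]=2 ship[1->2]=4 ship[0->1]=2 prod=2 -> inv=[2 2 18 2]
Step 7: demand=4,sold=2 ship[2->3]=2 ship[1->2]=2 ship[0->1]=2 prod=2 -> inv=[2 2 18 2]

2 2 18 2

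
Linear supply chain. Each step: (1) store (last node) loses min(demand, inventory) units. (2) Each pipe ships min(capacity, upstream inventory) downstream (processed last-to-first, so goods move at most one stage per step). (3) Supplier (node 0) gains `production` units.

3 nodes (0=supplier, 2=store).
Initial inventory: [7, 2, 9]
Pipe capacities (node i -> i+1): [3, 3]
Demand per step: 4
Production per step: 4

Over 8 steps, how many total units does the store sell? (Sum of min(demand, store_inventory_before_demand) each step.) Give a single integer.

Step 1: sold=4 (running total=4) -> [8 3 7]
Step 2: sold=4 (running total=8) -> [9 3 6]
Step 3: sold=4 (running total=12) -> [10 3 5]
Step 4: sold=4 (running total=16) -> [11 3 4]
Step 5: sold=4 (running total=20) -> [12 3 3]
Step 6: sold=3 (running total=23) -> [13 3 3]
Step 7: sold=3 (running total=26) -> [14 3 3]
Step 8: sold=3 (running total=29) -> [15 3 3]

Answer: 29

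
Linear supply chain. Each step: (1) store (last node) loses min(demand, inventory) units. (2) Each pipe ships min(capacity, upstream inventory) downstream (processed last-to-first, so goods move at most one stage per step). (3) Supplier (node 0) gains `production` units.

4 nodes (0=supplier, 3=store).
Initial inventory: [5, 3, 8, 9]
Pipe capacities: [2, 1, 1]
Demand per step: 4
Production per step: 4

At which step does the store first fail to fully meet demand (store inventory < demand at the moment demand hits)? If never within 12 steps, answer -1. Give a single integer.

Step 1: demand=4,sold=4 ship[2->3]=1 ship[1->2]=1 ship[0->1]=2 prod=4 -> [7 4 8 6]
Step 2: demand=4,sold=4 ship[2->3]=1 ship[1->2]=1 ship[0->1]=2 prod=4 -> [9 5 8 3]
Step 3: demand=4,sold=3 ship[2->3]=1 ship[1->2]=1 ship[0->1]=2 prod=4 -> [11 6 8 1]
Step 4: demand=4,sold=1 ship[2->3]=1 ship[1->2]=1 ship[0->1]=2 prod=4 -> [13 7 8 1]
Step 5: demand=4,sold=1 ship[2->3]=1 ship[1->2]=1 ship[0->1]=2 prod=4 -> [15 8 8 1]
Step 6: demand=4,sold=1 ship[2->3]=1 ship[1->2]=1 ship[0->1]=2 prod=4 -> [17 9 8 1]
Step 7: demand=4,sold=1 ship[2->3]=1 ship[1->2]=1 ship[0->1]=2 prod=4 -> [19 10 8 1]
Step 8: demand=4,sold=1 ship[2->3]=1 ship[1->2]=1 ship[0->1]=2 prod=4 -> [21 11 8 1]
Step 9: demand=4,sold=1 ship[2->3]=1 ship[1->2]=1 ship[0->1]=2 prod=4 -> [23 12 8 1]
Step 10: demand=4,sold=1 ship[2->3]=1 ship[1->2]=1 ship[0->1]=2 prod=4 -> [25 13 8 1]
Step 11: demand=4,sold=1 ship[2->3]=1 ship[1->2]=1 ship[0->1]=2 prod=4 -> [27 14 8 1]
Step 12: demand=4,sold=1 ship[2->3]=1 ship[1->2]=1 ship[0->1]=2 prod=4 -> [29 15 8 1]
First stockout at step 3

3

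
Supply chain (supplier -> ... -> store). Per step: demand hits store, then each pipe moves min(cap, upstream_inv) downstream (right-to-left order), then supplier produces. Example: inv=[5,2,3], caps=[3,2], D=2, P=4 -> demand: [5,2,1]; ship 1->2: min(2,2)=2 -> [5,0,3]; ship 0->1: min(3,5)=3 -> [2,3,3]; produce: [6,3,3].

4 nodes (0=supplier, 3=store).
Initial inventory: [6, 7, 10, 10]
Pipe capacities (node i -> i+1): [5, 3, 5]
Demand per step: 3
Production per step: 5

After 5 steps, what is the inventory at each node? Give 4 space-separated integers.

Step 1: demand=3,sold=3 ship[2->3]=5 ship[1->2]=3 ship[0->1]=5 prod=5 -> inv=[6 9 8 12]
Step 2: demand=3,sold=3 ship[2->3]=5 ship[1->2]=3 ship[0->1]=5 prod=5 -> inv=[6 11 6 14]
Step 3: demand=3,sold=3 ship[2->3]=5 ship[1->2]=3 ship[0->1]=5 prod=5 -> inv=[6 13 4 16]
Step 4: demand=3,sold=3 ship[2->3]=4 ship[1->2]=3 ship[0->1]=5 prod=5 -> inv=[6 15 3 17]
Step 5: demand=3,sold=3 ship[2->3]=3 ship[1->2]=3 ship[0->1]=5 prod=5 -> inv=[6 17 3 17]

6 17 3 17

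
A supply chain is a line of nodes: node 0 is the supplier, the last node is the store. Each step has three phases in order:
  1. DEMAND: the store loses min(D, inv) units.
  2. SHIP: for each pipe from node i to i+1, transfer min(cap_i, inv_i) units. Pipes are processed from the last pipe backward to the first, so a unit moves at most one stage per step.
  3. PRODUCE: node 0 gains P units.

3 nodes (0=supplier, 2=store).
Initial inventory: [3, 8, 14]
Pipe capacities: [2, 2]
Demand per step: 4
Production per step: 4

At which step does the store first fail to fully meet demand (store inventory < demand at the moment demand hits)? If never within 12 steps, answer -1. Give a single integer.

Step 1: demand=4,sold=4 ship[1->2]=2 ship[0->1]=2 prod=4 -> [5 8 12]
Step 2: demand=4,sold=4 ship[1->2]=2 ship[0->1]=2 prod=4 -> [7 8 10]
Step 3: demand=4,sold=4 ship[1->2]=2 ship[0->1]=2 prod=4 -> [9 8 8]
Step 4: demand=4,sold=4 ship[1->2]=2 ship[0->1]=2 prod=4 -> [11 8 6]
Step 5: demand=4,sold=4 ship[1->2]=2 ship[0->1]=2 prod=4 -> [13 8 4]
Step 6: demand=4,sold=4 ship[1->2]=2 ship[0->1]=2 prod=4 -> [15 8 2]
Step 7: demand=4,sold=2 ship[1->2]=2 ship[0->1]=2 prod=4 -> [17 8 2]
Step 8: demand=4,sold=2 ship[1->2]=2 ship[0->1]=2 prod=4 -> [19 8 2]
Step 9: demand=4,sold=2 ship[1->2]=2 ship[0->1]=2 prod=4 -> [21 8 2]
Step 10: demand=4,sold=2 ship[1->2]=2 ship[0->1]=2 prod=4 -> [23 8 2]
Step 11: demand=4,sold=2 ship[1->2]=2 ship[0->1]=2 prod=4 -> [25 8 2]
Step 12: demand=4,sold=2 ship[1->2]=2 ship[0->1]=2 prod=4 -> [27 8 2]
First stockout at step 7

7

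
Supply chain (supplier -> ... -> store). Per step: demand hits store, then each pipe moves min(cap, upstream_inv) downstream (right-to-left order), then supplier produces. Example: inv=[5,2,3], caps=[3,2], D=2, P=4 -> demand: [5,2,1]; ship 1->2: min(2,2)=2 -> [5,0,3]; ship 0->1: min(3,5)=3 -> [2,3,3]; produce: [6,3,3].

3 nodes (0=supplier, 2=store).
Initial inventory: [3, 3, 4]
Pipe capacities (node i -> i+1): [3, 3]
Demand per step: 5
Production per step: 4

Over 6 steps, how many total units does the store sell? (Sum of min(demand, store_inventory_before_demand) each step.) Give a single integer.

Step 1: sold=4 (running total=4) -> [4 3 3]
Step 2: sold=3 (running total=7) -> [5 3 3]
Step 3: sold=3 (running total=10) -> [6 3 3]
Step 4: sold=3 (running total=13) -> [7 3 3]
Step 5: sold=3 (running total=16) -> [8 3 3]
Step 6: sold=3 (running total=19) -> [9 3 3]

Answer: 19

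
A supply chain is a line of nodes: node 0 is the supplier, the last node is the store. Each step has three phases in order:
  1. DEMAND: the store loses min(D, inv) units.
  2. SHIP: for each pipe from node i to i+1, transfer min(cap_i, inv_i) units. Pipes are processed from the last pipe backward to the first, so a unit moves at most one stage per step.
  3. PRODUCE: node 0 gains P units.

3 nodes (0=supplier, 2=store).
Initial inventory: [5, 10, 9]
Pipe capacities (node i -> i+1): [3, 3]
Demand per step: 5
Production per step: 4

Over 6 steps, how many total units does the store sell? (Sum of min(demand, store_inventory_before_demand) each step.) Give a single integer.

Answer: 24

Derivation:
Step 1: sold=5 (running total=5) -> [6 10 7]
Step 2: sold=5 (running total=10) -> [7 10 5]
Step 3: sold=5 (running total=15) -> [8 10 3]
Step 4: sold=3 (running total=18) -> [9 10 3]
Step 5: sold=3 (running total=21) -> [10 10 3]
Step 6: sold=3 (running total=24) -> [11 10 3]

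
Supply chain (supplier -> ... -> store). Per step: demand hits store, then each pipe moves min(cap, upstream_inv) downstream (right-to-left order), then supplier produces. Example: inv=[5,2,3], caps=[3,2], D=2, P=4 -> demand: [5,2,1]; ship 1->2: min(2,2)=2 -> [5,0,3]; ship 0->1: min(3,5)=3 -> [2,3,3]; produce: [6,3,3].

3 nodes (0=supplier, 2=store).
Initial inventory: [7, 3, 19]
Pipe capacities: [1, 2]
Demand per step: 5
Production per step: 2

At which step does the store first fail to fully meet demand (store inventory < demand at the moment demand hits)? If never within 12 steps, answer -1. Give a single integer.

Step 1: demand=5,sold=5 ship[1->2]=2 ship[0->1]=1 prod=2 -> [8 2 16]
Step 2: demand=5,sold=5 ship[1->2]=2 ship[0->1]=1 prod=2 -> [9 1 13]
Step 3: demand=5,sold=5 ship[1->2]=1 ship[0->1]=1 prod=2 -> [10 1 9]
Step 4: demand=5,sold=5 ship[1->2]=1 ship[0->1]=1 prod=2 -> [11 1 5]
Step 5: demand=5,sold=5 ship[1->2]=1 ship[0->1]=1 prod=2 -> [12 1 1]
Step 6: demand=5,sold=1 ship[1->2]=1 ship[0->1]=1 prod=2 -> [13 1 1]
Step 7: demand=5,sold=1 ship[1->2]=1 ship[0->1]=1 prod=2 -> [14 1 1]
Step 8: demand=5,sold=1 ship[1->2]=1 ship[0->1]=1 prod=2 -> [15 1 1]
Step 9: demand=5,sold=1 ship[1->2]=1 ship[0->1]=1 prod=2 -> [16 1 1]
Step 10: demand=5,sold=1 ship[1->2]=1 ship[0->1]=1 prod=2 -> [17 1 1]
Step 11: demand=5,sold=1 ship[1->2]=1 ship[0->1]=1 prod=2 -> [18 1 1]
Step 12: demand=5,sold=1 ship[1->2]=1 ship[0->1]=1 prod=2 -> [19 1 1]
First stockout at step 6

6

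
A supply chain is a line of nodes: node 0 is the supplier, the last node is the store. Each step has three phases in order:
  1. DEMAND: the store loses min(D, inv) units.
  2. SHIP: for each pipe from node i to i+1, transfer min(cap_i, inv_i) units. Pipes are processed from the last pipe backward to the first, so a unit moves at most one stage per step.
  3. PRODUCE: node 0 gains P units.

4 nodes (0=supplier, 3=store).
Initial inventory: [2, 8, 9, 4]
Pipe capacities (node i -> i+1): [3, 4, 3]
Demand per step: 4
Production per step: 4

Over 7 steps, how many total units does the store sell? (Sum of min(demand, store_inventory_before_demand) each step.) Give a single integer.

Step 1: sold=4 (running total=4) -> [4 6 10 3]
Step 2: sold=3 (running total=7) -> [5 5 11 3]
Step 3: sold=3 (running total=10) -> [6 4 12 3]
Step 4: sold=3 (running total=13) -> [7 3 13 3]
Step 5: sold=3 (running total=16) -> [8 3 13 3]
Step 6: sold=3 (running total=19) -> [9 3 13 3]
Step 7: sold=3 (running total=22) -> [10 3 13 3]

Answer: 22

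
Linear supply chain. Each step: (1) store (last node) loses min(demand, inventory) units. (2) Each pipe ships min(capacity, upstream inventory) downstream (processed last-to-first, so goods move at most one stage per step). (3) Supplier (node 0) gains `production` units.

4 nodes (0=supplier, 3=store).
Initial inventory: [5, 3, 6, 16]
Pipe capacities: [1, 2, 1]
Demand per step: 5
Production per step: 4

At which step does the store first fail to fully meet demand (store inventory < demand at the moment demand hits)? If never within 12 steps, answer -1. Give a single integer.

Step 1: demand=5,sold=5 ship[2->3]=1 ship[1->2]=2 ship[0->1]=1 prod=4 -> [8 2 7 12]
Step 2: demand=5,sold=5 ship[2->3]=1 ship[1->2]=2 ship[0->1]=1 prod=4 -> [11 1 8 8]
Step 3: demand=5,sold=5 ship[2->3]=1 ship[1->2]=1 ship[0->1]=1 prod=4 -> [14 1 8 4]
Step 4: demand=5,sold=4 ship[2->3]=1 ship[1->2]=1 ship[0->1]=1 prod=4 -> [17 1 8 1]
Step 5: demand=5,sold=1 ship[2->3]=1 ship[1->2]=1 ship[0->1]=1 prod=4 -> [20 1 8 1]
Step 6: demand=5,sold=1 ship[2->3]=1 ship[1->2]=1 ship[0->1]=1 prod=4 -> [23 1 8 1]
Step 7: demand=5,sold=1 ship[2->3]=1 ship[1->2]=1 ship[0->1]=1 prod=4 -> [26 1 8 1]
Step 8: demand=5,sold=1 ship[2->3]=1 ship[1->2]=1 ship[0->1]=1 prod=4 -> [29 1 8 1]
Step 9: demand=5,sold=1 ship[2->3]=1 ship[1->2]=1 ship[0->1]=1 prod=4 -> [32 1 8 1]
Step 10: demand=5,sold=1 ship[2->3]=1 ship[1->2]=1 ship[0->1]=1 prod=4 -> [35 1 8 1]
Step 11: demand=5,sold=1 ship[2->3]=1 ship[1->2]=1 ship[0->1]=1 prod=4 -> [38 1 8 1]
Step 12: demand=5,sold=1 ship[2->3]=1 ship[1->2]=1 ship[0->1]=1 prod=4 -> [41 1 8 1]
First stockout at step 4

4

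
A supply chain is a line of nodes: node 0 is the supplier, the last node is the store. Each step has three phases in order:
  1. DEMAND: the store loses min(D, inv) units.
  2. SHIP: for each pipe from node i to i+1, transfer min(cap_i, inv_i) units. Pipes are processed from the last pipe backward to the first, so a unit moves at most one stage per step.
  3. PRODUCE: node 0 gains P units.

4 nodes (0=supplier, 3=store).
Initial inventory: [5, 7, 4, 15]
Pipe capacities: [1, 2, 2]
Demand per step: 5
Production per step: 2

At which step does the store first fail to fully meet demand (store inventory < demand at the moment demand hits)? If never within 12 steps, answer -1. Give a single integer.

Step 1: demand=5,sold=5 ship[2->3]=2 ship[1->2]=2 ship[0->1]=1 prod=2 -> [6 6 4 12]
Step 2: demand=5,sold=5 ship[2->3]=2 ship[1->2]=2 ship[0->1]=1 prod=2 -> [7 5 4 9]
Step 3: demand=5,sold=5 ship[2->3]=2 ship[1->2]=2 ship[0->1]=1 prod=2 -> [8 4 4 6]
Step 4: demand=5,sold=5 ship[2->3]=2 ship[1->2]=2 ship[0->1]=1 prod=2 -> [9 3 4 3]
Step 5: demand=5,sold=3 ship[2->3]=2 ship[1->2]=2 ship[0->1]=1 prod=2 -> [10 2 4 2]
Step 6: demand=5,sold=2 ship[2->3]=2 ship[1->2]=2 ship[0->1]=1 prod=2 -> [11 1 4 2]
Step 7: demand=5,sold=2 ship[2->3]=2 ship[1->2]=1 ship[0->1]=1 prod=2 -> [12 1 3 2]
Step 8: demand=5,sold=2 ship[2->3]=2 ship[1->2]=1 ship[0->1]=1 prod=2 -> [13 1 2 2]
Step 9: demand=5,sold=2 ship[2->3]=2 ship[1->2]=1 ship[0->1]=1 prod=2 -> [14 1 1 2]
Step 10: demand=5,sold=2 ship[2->3]=1 ship[1->2]=1 ship[0->1]=1 prod=2 -> [15 1 1 1]
Step 11: demand=5,sold=1 ship[2->3]=1 ship[1->2]=1 ship[0->1]=1 prod=2 -> [16 1 1 1]
Step 12: demand=5,sold=1 ship[2->3]=1 ship[1->2]=1 ship[0->1]=1 prod=2 -> [17 1 1 1]
First stockout at step 5

5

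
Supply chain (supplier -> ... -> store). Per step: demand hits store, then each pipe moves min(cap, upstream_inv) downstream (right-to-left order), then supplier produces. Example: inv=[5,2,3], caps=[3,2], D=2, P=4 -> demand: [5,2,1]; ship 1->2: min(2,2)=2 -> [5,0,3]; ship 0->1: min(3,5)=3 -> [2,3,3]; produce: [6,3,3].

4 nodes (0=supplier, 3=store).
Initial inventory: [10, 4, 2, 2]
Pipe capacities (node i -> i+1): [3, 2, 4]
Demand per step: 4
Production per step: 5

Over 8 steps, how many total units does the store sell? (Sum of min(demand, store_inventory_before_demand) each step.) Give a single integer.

Answer: 16

Derivation:
Step 1: sold=2 (running total=2) -> [12 5 2 2]
Step 2: sold=2 (running total=4) -> [14 6 2 2]
Step 3: sold=2 (running total=6) -> [16 7 2 2]
Step 4: sold=2 (running total=8) -> [18 8 2 2]
Step 5: sold=2 (running total=10) -> [20 9 2 2]
Step 6: sold=2 (running total=12) -> [22 10 2 2]
Step 7: sold=2 (running total=14) -> [24 11 2 2]
Step 8: sold=2 (running total=16) -> [26 12 2 2]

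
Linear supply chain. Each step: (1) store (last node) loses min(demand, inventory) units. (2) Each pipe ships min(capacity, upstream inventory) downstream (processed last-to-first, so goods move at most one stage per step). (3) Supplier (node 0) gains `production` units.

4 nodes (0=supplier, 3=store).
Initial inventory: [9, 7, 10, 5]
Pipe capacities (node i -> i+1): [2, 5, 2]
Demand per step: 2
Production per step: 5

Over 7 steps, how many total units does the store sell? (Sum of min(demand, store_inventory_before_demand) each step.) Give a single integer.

Step 1: sold=2 (running total=2) -> [12 4 13 5]
Step 2: sold=2 (running total=4) -> [15 2 15 5]
Step 3: sold=2 (running total=6) -> [18 2 15 5]
Step 4: sold=2 (running total=8) -> [21 2 15 5]
Step 5: sold=2 (running total=10) -> [24 2 15 5]
Step 6: sold=2 (running total=12) -> [27 2 15 5]
Step 7: sold=2 (running total=14) -> [30 2 15 5]

Answer: 14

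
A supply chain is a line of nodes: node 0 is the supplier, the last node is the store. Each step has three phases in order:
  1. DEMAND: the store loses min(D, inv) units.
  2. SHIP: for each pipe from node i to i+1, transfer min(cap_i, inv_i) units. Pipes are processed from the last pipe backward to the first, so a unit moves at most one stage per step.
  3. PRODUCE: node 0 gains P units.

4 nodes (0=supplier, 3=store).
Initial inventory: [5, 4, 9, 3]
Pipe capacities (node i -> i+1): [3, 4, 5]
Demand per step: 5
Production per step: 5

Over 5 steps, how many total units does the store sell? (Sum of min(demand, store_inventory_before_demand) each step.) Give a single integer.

Step 1: sold=3 (running total=3) -> [7 3 8 5]
Step 2: sold=5 (running total=8) -> [9 3 6 5]
Step 3: sold=5 (running total=13) -> [11 3 4 5]
Step 4: sold=5 (running total=18) -> [13 3 3 4]
Step 5: sold=4 (running total=22) -> [15 3 3 3]

Answer: 22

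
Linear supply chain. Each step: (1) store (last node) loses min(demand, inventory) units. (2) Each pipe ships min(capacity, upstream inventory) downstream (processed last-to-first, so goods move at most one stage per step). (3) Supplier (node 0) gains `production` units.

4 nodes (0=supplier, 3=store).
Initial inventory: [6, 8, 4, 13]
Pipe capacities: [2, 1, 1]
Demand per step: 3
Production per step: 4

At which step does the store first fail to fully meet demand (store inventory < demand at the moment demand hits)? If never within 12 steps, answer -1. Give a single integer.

Step 1: demand=3,sold=3 ship[2->3]=1 ship[1->2]=1 ship[0->1]=2 prod=4 -> [8 9 4 11]
Step 2: demand=3,sold=3 ship[2->3]=1 ship[1->2]=1 ship[0->1]=2 prod=4 -> [10 10 4 9]
Step 3: demand=3,sold=3 ship[2->3]=1 ship[1->2]=1 ship[0->1]=2 prod=4 -> [12 11 4 7]
Step 4: demand=3,sold=3 ship[2->3]=1 ship[1->2]=1 ship[0->1]=2 prod=4 -> [14 12 4 5]
Step 5: demand=3,sold=3 ship[2->3]=1 ship[1->2]=1 ship[0->1]=2 prod=4 -> [16 13 4 3]
Step 6: demand=3,sold=3 ship[2->3]=1 ship[1->2]=1 ship[0->1]=2 prod=4 -> [18 14 4 1]
Step 7: demand=3,sold=1 ship[2->3]=1 ship[1->2]=1 ship[0->1]=2 prod=4 -> [20 15 4 1]
Step 8: demand=3,sold=1 ship[2->3]=1 ship[1->2]=1 ship[0->1]=2 prod=4 -> [22 16 4 1]
Step 9: demand=3,sold=1 ship[2->3]=1 ship[1->2]=1 ship[0->1]=2 prod=4 -> [24 17 4 1]
Step 10: demand=3,sold=1 ship[2->3]=1 ship[1->2]=1 ship[0->1]=2 prod=4 -> [26 18 4 1]
Step 11: demand=3,sold=1 ship[2->3]=1 ship[1->2]=1 ship[0->1]=2 prod=4 -> [28 19 4 1]
Step 12: demand=3,sold=1 ship[2->3]=1 ship[1->2]=1 ship[0->1]=2 prod=4 -> [30 20 4 1]
First stockout at step 7

7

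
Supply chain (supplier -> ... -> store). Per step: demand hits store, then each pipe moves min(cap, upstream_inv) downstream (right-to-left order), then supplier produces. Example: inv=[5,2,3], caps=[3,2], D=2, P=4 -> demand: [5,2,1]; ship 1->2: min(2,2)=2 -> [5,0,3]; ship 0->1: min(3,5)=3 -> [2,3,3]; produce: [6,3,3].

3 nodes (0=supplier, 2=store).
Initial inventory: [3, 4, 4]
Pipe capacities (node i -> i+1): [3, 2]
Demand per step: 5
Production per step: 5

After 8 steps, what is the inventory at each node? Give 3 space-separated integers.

Step 1: demand=5,sold=4 ship[1->2]=2 ship[0->1]=3 prod=5 -> inv=[5 5 2]
Step 2: demand=5,sold=2 ship[1->2]=2 ship[0->1]=3 prod=5 -> inv=[7 6 2]
Step 3: demand=5,sold=2 ship[1->2]=2 ship[0->1]=3 prod=5 -> inv=[9 7 2]
Step 4: demand=5,sold=2 ship[1->2]=2 ship[0->1]=3 prod=5 -> inv=[11 8 2]
Step 5: demand=5,sold=2 ship[1->2]=2 ship[0->1]=3 prod=5 -> inv=[13 9 2]
Step 6: demand=5,sold=2 ship[1->2]=2 ship[0->1]=3 prod=5 -> inv=[15 10 2]
Step 7: demand=5,sold=2 ship[1->2]=2 ship[0->1]=3 prod=5 -> inv=[17 11 2]
Step 8: demand=5,sold=2 ship[1->2]=2 ship[0->1]=3 prod=5 -> inv=[19 12 2]

19 12 2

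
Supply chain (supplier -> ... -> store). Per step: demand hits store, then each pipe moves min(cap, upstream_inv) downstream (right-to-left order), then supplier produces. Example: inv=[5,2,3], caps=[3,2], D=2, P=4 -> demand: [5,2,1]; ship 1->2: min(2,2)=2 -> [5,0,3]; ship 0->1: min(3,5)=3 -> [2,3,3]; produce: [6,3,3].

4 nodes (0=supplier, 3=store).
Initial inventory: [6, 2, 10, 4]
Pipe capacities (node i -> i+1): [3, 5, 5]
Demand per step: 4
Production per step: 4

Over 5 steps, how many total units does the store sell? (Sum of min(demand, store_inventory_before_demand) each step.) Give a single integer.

Step 1: sold=4 (running total=4) -> [7 3 7 5]
Step 2: sold=4 (running total=8) -> [8 3 5 6]
Step 3: sold=4 (running total=12) -> [9 3 3 7]
Step 4: sold=4 (running total=16) -> [10 3 3 6]
Step 5: sold=4 (running total=20) -> [11 3 3 5]

Answer: 20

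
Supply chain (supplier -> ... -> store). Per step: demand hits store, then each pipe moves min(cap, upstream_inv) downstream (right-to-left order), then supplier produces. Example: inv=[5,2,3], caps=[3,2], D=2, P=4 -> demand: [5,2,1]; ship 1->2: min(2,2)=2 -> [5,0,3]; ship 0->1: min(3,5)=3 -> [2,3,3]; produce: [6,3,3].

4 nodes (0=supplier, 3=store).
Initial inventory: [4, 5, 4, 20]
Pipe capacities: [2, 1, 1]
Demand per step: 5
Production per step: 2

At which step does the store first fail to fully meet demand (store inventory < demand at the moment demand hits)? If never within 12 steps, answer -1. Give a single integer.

Step 1: demand=5,sold=5 ship[2->3]=1 ship[1->2]=1 ship[0->1]=2 prod=2 -> [4 6 4 16]
Step 2: demand=5,sold=5 ship[2->3]=1 ship[1->2]=1 ship[0->1]=2 prod=2 -> [4 7 4 12]
Step 3: demand=5,sold=5 ship[2->3]=1 ship[1->2]=1 ship[0->1]=2 prod=2 -> [4 8 4 8]
Step 4: demand=5,sold=5 ship[2->3]=1 ship[1->2]=1 ship[0->1]=2 prod=2 -> [4 9 4 4]
Step 5: demand=5,sold=4 ship[2->3]=1 ship[1->2]=1 ship[0->1]=2 prod=2 -> [4 10 4 1]
Step 6: demand=5,sold=1 ship[2->3]=1 ship[1->2]=1 ship[0->1]=2 prod=2 -> [4 11 4 1]
Step 7: demand=5,sold=1 ship[2->3]=1 ship[1->2]=1 ship[0->1]=2 prod=2 -> [4 12 4 1]
Step 8: demand=5,sold=1 ship[2->3]=1 ship[1->2]=1 ship[0->1]=2 prod=2 -> [4 13 4 1]
Step 9: demand=5,sold=1 ship[2->3]=1 ship[1->2]=1 ship[0->1]=2 prod=2 -> [4 14 4 1]
Step 10: demand=5,sold=1 ship[2->3]=1 ship[1->2]=1 ship[0->1]=2 prod=2 -> [4 15 4 1]
Step 11: demand=5,sold=1 ship[2->3]=1 ship[1->2]=1 ship[0->1]=2 prod=2 -> [4 16 4 1]
Step 12: demand=5,sold=1 ship[2->3]=1 ship[1->2]=1 ship[0->1]=2 prod=2 -> [4 17 4 1]
First stockout at step 5

5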